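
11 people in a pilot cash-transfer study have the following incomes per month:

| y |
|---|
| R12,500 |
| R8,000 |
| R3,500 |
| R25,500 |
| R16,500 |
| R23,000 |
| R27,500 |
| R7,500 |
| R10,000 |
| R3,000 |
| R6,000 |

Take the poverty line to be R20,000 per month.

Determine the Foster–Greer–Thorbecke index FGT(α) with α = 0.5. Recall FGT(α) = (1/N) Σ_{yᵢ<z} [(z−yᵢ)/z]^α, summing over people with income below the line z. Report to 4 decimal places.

0.5427

Below the line: R3,000, R3,500, R6,000, R7,500, R8,000, R10,000, R12,500, R16,500 (q = 8 of N = 11).
Shortfall ratios: (20000−3000)/20000 = 0.8500; (20000−3500)/20000 = 0.8250; (20000−6000)/20000 = 0.7000; (20000−7500)/20000 = 0.6250; (20000−8000)/20000 = 0.6000; (20000−10000)/20000 = 0.5000; (20000−12500)/20000 = 0.3750; (20000−16500)/20000 = 0.1750.
Raised to α = 0.5: 0.92195; 0.90830; 0.83666; 0.79057; 0.77460; 0.70711; 0.61237; 0.41833.
Sum = 5.969885; FGT(0.5) = 5.969885 / 11 = 0.5427.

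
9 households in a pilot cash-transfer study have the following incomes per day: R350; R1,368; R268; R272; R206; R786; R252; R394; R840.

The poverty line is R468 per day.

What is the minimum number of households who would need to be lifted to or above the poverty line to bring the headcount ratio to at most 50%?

Currently q = 6 of N = 9 are below the line (H = 0.667).
A headcount ratio of at most 50% allows at most ⌊0.50 × 9⌋ = 4 poor households.
So at least 6 − 4 = 2 must be lifted.

2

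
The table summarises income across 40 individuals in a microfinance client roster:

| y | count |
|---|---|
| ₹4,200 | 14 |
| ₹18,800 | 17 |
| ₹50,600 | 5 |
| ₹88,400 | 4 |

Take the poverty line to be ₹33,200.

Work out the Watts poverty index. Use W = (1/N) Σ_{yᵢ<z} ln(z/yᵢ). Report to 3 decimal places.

Below the line: 14×₹4,200, 17×₹18,800 (q = 31 of N = 40).
Log shortfalls: ln(33200/4200) = 2.0675 (×14); ln(33200/18800) = 0.5687 (×17).
W = 38.612296 / 40 = 0.965.

0.965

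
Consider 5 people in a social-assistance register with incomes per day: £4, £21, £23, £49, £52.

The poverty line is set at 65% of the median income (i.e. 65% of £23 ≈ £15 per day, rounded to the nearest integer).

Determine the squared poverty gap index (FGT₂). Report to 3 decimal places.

0.108

Poor units: £4 (q = 1 of N = 5).
Normalized shortfalls: (15−4)/15 = 0.7333.
Squared: 0.5378.
Sum = 0.537778; P₂ = 0.537778 / 5 = 0.108.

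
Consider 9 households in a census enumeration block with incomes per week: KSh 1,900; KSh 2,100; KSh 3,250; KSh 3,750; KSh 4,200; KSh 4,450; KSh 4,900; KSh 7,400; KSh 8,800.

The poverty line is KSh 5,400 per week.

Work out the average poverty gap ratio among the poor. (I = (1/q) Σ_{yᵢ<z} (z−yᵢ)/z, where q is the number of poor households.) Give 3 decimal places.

0.351

Incomes under z: KSh 1,900, KSh 2,100, KSh 3,250, KSh 3,750, KSh 4,200, KSh 4,450, KSh 4,900 (q = 7 of N = 9).
Relative gaps: 0.6481, 0.6111, 0.3981, 0.3056, 0.2222, 0.1759, 0.0926; sum = 2.453704.
I averages over the q = 7 poor units only: 2.453704 / 7 = 0.351.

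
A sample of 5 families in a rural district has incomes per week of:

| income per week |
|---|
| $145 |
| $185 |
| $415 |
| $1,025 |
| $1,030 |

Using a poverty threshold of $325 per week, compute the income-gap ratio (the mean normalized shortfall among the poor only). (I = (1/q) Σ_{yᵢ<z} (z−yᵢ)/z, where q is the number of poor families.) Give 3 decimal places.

0.492

Incomes under z: $145, $185 (q = 2 of N = 5).
Relative gaps: 0.5538, 0.4308; sum = 0.984615.
The income-gap ratio divides by q (the poor only): 0.984615 / 2 = 0.492.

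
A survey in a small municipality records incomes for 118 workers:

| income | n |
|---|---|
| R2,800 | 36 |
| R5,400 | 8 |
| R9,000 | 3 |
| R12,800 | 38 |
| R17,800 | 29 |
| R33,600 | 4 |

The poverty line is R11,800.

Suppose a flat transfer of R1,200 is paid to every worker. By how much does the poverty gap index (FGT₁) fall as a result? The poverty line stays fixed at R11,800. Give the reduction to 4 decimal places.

Before: below the line — 36×R2,800, 8×R5,400, 3×R9,000; poverty gap index (FGT₁) = 0.275496.
After the R1,200 transfer: below the line — 36×R4,000, 8×R6,600, 3×R10,200; poverty gap index (FGT₁) = 0.234990.
Reduction = 0.275496 − 0.234990 = 0.0405.

0.0405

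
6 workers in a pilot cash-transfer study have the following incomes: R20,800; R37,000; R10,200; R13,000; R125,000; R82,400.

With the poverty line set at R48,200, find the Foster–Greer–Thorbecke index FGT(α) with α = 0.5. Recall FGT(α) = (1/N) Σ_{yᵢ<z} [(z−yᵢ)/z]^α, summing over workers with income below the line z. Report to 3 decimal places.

Incomes under z: R10,200, R13,000, R20,800, R37,000 (q = 4 of N = 6).
Normalized shortfalls: (48200−10200)/48200 = 0.7884; (48200−13000)/48200 = 0.7303; (48200−20800)/48200 = 0.5685; (48200−37000)/48200 = 0.2324.
Raised to α = 0.5: 0.88791; 0.85457; 0.75397; 0.48204.
Sum = 2.978488; FGT(0.5) = 2.978488 / 6 = 0.496.

0.496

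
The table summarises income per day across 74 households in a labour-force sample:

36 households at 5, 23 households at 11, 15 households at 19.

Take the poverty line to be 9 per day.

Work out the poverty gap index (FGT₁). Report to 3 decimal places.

Below the line: 36×5 (q = 36 of N = 74).
Normalized shortfalls: (9−5)/9 = 0.4444 (×36).
Sum of shortfalls = 16.000000; P₁ averages over all N: 16.000000 / 74 = 0.216.

0.216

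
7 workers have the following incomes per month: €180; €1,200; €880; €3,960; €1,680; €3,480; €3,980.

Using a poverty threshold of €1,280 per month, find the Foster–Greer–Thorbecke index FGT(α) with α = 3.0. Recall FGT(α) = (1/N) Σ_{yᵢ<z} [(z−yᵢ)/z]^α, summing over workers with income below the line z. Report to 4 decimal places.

0.0951

Incomes under z: €180, €880, €1,200 (q = 3 of N = 7).
Gap ratios (z−y)/z: (1280−180)/1280 = 0.8594; (1280−880)/1280 = 0.3125; (1280−1200)/1280 = 0.0625.
Raised to α = 3.0: 0.63467; 0.03052; 0.00024.
Sum = 0.665432; FGT(3.0) = 0.665432 / 7 = 0.0951.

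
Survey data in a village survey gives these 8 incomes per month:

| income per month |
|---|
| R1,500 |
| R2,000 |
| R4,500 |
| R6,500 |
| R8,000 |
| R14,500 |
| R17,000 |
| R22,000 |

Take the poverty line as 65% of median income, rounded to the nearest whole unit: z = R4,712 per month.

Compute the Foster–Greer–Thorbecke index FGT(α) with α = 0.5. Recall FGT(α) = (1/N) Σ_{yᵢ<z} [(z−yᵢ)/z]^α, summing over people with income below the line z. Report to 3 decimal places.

0.225

Incomes under z: R1,500, R2,000, R4,500 (q = 3 of N = 8).
Normalized shortfalls: (4712−1500)/4712 = 0.6817; (4712−2000)/4712 = 0.5756; (4712−4500)/4712 = 0.0450.
Raised to α = 0.5: 0.82563; 0.75865; 0.21211.
Sum = 1.796393; FGT(0.5) = 1.796393 / 8 = 0.225.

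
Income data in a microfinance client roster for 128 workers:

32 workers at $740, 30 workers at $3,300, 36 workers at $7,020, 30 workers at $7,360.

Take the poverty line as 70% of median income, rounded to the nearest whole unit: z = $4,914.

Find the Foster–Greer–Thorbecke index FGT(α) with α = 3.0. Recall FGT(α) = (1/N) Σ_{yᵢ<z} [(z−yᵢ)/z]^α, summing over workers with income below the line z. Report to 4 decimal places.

Incomes under z: 32×$740, 30×$3,300 (q = 62 of N = 128).
Normalized shortfalls: (4914−740)/4914 = 0.8494 (×32); (4914−3300)/4914 = 0.3284 (×30).
Raised to α = 3.0: 0.61285 (×32); 0.03543 (×30).
Sum = 20.674079; FGT(3.0) = 20.674079 / 128 = 0.1615.

0.1615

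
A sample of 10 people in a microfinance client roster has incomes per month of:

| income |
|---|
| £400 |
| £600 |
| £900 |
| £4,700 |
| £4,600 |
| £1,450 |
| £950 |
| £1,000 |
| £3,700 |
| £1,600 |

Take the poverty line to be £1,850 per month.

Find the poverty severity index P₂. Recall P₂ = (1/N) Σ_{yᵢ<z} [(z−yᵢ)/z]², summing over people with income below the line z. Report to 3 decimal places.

Poor units: £400, £600, £900, £950, £1,000, £1,450, £1,600 (q = 7 of N = 10).
Gap ratios (z−y)/z: (1850−400)/1850 = 0.7838; (1850−600)/1850 = 0.6757; (1850−900)/1850 = 0.5135; (1850−950)/1850 = 0.4865; (1850−1000)/1850 = 0.4595; (1850−1450)/1850 = 0.2162; (1850−1600)/1850 = 0.1351.
Squared: 0.6143; 0.4565; 0.2637; 0.2367; 0.2111; 0.0467; 0.0183.
Sum = 1.847334; P₂ = 1.847334 / 10 = 0.185.

0.185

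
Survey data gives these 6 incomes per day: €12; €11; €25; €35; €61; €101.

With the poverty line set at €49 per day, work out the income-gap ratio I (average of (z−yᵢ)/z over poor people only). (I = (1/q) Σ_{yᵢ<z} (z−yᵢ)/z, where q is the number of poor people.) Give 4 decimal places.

0.5765

Below z: €11, €12, €25, €35 (q = 4 of N = 6).
Relative gaps: 0.7755, 0.7551, 0.4898, 0.2857; sum = 2.306122.
The income-gap ratio divides by q (the poor only): 2.306122 / 4 = 0.5765.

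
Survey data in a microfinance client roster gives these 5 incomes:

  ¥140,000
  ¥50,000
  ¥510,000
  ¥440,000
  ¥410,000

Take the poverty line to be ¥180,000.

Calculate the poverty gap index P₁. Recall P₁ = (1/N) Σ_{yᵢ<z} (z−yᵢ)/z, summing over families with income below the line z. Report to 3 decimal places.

Below the line: ¥50,000, ¥140,000 (q = 2 of N = 5).
Normalized shortfalls: (180000−50000)/180000 = 0.7222; (180000−140000)/180000 = 0.2222.
Sum of shortfalls = 0.944444; P₁ averages over all N: 0.944444 / 5 = 0.189.

0.189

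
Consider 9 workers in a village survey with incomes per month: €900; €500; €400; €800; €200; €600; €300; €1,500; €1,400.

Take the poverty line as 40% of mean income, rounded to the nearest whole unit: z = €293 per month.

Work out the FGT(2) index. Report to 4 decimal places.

Poor units: €200 (q = 1 of N = 9).
Shortfall ratios: (293−200)/293 = 0.3174.
Squared: 0.1007.
Sum = 0.100747; P₂ = 0.100747 / 9 = 0.0112.

0.0112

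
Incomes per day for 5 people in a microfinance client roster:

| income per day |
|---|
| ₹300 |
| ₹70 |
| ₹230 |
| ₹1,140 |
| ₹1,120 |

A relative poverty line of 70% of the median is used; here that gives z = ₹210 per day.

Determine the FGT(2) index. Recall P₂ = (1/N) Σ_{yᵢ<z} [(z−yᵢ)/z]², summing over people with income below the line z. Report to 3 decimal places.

0.089

Incomes under z: ₹70 (q = 1 of N = 5).
Normalized shortfalls: (210−70)/210 = 0.6667.
Squared: 0.4444.
Sum = 0.444444; P₂ = 0.444444 / 5 = 0.089.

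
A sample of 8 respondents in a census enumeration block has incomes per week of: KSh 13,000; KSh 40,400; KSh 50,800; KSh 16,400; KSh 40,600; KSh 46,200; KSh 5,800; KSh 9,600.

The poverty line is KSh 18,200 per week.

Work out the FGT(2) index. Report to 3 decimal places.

0.097

Poor units: KSh 5,800, KSh 9,600, KSh 13,000, KSh 16,400 (q = 4 of N = 8).
Relative gaps: (18200−5800)/18200 = 0.6813; (18200−9600)/18200 = 0.4725; (18200−13000)/18200 = 0.2857; (18200−16400)/18200 = 0.0989.
Squared: 0.4642; 0.2233; 0.0816; 0.0098.
Sum = 0.778891; P₂ = 0.778891 / 8 = 0.097.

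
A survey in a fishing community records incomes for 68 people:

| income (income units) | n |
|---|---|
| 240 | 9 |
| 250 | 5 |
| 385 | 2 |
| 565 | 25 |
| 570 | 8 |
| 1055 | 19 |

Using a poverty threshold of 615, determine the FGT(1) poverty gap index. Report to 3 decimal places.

Below the line: 9×240, 5×250, 2×385, 25×565, 8×570 (q = 49 of N = 68).
Normalized shortfalls: (615−240)/615 = 0.6098 (×9); (615−250)/615 = 0.5935 (×5); (615−385)/615 = 0.3740 (×2); (615−565)/615 = 0.0813 (×25); (615−570)/615 = 0.0732 (×8).
Σ = 11.821138. Dividing by the full population N = 68 gives P₁ = 0.174.

0.174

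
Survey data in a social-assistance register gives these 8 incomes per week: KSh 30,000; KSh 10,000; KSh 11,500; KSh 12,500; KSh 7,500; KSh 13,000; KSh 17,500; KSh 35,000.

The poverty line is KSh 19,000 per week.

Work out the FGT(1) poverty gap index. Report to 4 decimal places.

0.2763

Incomes under z: KSh 7,500, KSh 10,000, KSh 11,500, KSh 12,500, KSh 13,000, KSh 17,500 (q = 6 of N = 8).
Normalized shortfalls: (19000−7500)/19000 = 0.6053; (19000−10000)/19000 = 0.4737; (19000−11500)/19000 = 0.3947; (19000−12500)/19000 = 0.3421; (19000−13000)/19000 = 0.3158; (19000−17500)/19000 = 0.0789.
Sum of shortfalls = 2.210526; P₁ averages over all N: 2.210526 / 8 = 0.2763.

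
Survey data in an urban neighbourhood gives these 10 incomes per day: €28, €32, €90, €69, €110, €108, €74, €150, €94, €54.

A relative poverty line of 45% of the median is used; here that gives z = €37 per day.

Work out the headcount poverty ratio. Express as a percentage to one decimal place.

2 of the 10 workers have income below €37.
H = 2/10 = 20.0%.

20.0%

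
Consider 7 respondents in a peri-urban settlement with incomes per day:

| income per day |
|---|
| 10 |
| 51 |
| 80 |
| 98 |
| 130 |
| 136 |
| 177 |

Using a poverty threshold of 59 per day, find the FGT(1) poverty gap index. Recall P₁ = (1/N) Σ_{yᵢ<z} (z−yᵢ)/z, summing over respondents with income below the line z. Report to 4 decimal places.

Incomes under z: 10, 51 (q = 2 of N = 7).
Relative gaps: (59−10)/59 = 0.8305; (59−51)/59 = 0.1356.
Σ = 0.966102. Dividing by the full population N = 7 gives P₁ = 0.1380.

0.1380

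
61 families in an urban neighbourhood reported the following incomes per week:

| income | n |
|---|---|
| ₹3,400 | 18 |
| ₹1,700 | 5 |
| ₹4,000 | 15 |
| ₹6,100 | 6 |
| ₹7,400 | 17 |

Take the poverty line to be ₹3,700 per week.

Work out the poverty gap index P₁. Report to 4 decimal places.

Below the line: 5×₹1,700, 18×₹3,400 (q = 23 of N = 61).
Relative gaps: (3700−1700)/3700 = 0.5405 (×5); (3700−3400)/3700 = 0.0811 (×18).
Sum of shortfalls = 4.162162; P₁ averages over all N: 4.162162 / 61 = 0.0682.

0.0682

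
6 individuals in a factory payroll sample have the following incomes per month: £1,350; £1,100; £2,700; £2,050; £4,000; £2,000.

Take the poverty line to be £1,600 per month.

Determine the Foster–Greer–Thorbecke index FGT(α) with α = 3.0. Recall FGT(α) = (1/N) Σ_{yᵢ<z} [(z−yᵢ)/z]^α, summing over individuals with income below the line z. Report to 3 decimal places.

Poor units: £1,100, £1,350 (q = 2 of N = 6).
Shortfall ratios: (1600−1100)/1600 = 0.3125; (1600−1350)/1600 = 0.1562.
Raised to α = 3.0: 0.03052; 0.00381.
Sum = 0.034332; FGT(3.0) = 0.034332 / 6 = 0.006.

0.006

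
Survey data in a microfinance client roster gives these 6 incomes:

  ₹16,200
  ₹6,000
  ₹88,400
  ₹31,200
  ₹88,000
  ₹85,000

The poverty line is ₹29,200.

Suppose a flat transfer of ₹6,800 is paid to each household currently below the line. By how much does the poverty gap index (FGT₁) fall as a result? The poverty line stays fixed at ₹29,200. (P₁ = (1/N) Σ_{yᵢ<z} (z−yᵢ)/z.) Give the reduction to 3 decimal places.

0.078

Before: below the line — ₹6,000, ₹16,200; poverty gap index (FGT₁) = 0.20662.
After the ₹6,800 transfer: below the line — ₹12,800, ₹23,000; poverty gap index (FGT₁) = 0.12900.
Reduction = 0.20662 − 0.12900 = 0.078.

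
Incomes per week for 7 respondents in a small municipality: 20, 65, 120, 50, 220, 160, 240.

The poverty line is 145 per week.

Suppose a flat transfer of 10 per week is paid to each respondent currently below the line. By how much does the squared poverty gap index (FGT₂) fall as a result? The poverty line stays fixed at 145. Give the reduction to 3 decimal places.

Before: below the line — 20, 50, 65, 120; squared poverty gap index (FGT₂) = 0.21522.
After the 10 transfer: below the line — 30, 60, 75, 130; squared poverty gap index (FGT₂) = 0.17377.
Reduction = 0.21522 − 0.17377 = 0.041.

0.041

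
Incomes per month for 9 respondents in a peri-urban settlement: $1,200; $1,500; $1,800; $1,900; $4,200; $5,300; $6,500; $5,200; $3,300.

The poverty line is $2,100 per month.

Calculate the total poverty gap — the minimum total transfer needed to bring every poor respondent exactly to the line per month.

$2,000

Below the line: $1,200, $1,500, $1,800, $1,900 (q = 4 of N = 9).
Individual gaps: 2100−1200 = 900; 2100−1500 = 600; 2100−1800 = 300; 2100−1900 = 200.
Aggregate gap = $2,000.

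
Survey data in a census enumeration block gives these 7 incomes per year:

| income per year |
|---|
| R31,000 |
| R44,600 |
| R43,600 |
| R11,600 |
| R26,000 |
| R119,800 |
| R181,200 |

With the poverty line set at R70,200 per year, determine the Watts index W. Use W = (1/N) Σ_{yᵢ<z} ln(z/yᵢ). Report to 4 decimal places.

0.6487

Below z: R11,600, R26,000, R31,000, R43,600, R44,600 (q = 5 of N = 7).
Log shortfalls: ln(70200/11600) = 1.8003; ln(70200/26000) = 0.9933; ln(70200/31000) = 0.8174; ln(70200/43600) = 0.4763; ln(70200/44600) = 0.4536.
W = 4.540862 / 7 = 0.6487.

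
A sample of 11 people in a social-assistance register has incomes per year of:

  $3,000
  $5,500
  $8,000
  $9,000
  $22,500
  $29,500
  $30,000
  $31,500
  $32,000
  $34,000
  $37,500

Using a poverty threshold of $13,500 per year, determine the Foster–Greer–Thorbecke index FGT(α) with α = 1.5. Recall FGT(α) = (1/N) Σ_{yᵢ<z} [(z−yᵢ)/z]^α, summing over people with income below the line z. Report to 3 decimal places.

0.145

Below z: $3,000, $5,500, $8,000, $9,000 (q = 4 of N = 11).
Relative gaps: (13500−3000)/13500 = 0.7778; (13500−5500)/13500 = 0.5926; (13500−8000)/13500 = 0.4074; (13500−9000)/13500 = 0.3333.
Raised to α = 1.5: 0.68594; 0.45618; 0.26004; 0.19245.
Sum = 1.594606; FGT(1.5) = 1.594606 / 11 = 0.145.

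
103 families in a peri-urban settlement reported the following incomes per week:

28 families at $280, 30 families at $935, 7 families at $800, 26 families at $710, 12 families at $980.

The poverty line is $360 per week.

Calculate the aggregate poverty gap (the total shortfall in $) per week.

Below z: 28×$280 (q = 28 of N = 103).
Individual gaps: 28×(360−280) = 2240.
Aggregate gap = $2,240.

$2,240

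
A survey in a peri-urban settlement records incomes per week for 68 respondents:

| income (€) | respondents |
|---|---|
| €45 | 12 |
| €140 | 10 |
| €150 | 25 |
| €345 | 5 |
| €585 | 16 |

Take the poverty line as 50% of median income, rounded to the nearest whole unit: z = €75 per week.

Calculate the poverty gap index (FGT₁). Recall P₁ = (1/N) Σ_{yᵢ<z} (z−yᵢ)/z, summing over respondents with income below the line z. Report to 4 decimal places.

0.0706

Below the line: 12×€45 (q = 12 of N = 68).
Shortfall ratios: (75−45)/75 = 0.4000 (×12).
Sum of shortfalls = 4.800000; P₁ averages over all N: 4.800000 / 68 = 0.0706.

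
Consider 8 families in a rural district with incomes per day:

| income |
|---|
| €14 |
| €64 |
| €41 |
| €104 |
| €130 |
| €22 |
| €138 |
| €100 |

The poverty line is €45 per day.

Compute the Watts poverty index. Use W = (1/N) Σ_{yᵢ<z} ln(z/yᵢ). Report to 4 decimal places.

Below z: €14, €22, €41 (q = 3 of N = 8).
Log shortfalls: ln(45/14) = 1.1676; ln(45/22) = 0.7156; ln(45/41) = 0.0931.
W = 1.976316 / 8 = 0.2470.

0.2470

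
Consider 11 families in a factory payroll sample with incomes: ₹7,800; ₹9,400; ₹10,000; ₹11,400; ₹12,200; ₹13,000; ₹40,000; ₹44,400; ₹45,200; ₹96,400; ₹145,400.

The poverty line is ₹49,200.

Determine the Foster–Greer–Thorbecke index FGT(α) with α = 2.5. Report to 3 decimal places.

Poor units: ₹7,800, ₹9,400, ₹10,000, ₹11,400, ₹12,200, ₹13,000, ₹40,000, ₹44,400, ₹45,200 (q = 9 of N = 11).
Normalized shortfalls: (49200−7800)/49200 = 0.8415; (49200−9400)/49200 = 0.8089; (49200−10000)/49200 = 0.7967; (49200−11400)/49200 = 0.7683; (49200−12200)/49200 = 0.7520; (49200−13000)/49200 = 0.7358; (49200−40000)/49200 = 0.1870; (49200−44400)/49200 = 0.0976; (49200−45200)/49200 = 0.0813.
Raised to α = 2.5: 0.64951; 0.58857; 0.56663; 0.51739; 0.49045; 0.46436; 0.01512; 0.00297; 0.00188.
Sum = 3.296890; FGT(2.5) = 3.296890 / 11 = 0.300.

0.300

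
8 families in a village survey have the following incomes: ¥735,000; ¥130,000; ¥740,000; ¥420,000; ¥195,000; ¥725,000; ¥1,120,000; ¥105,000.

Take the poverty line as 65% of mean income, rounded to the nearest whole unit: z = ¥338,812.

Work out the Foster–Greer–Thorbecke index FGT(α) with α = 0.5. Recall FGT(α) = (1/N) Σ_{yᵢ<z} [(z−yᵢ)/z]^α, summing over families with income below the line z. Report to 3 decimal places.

Incomes under z: ¥105,000, ¥130,000, ¥195,000 (q = 3 of N = 8).
Normalized shortfalls: (338812−105000)/338812 = 0.6901; (338812−130000)/338812 = 0.6163; (338812−195000)/338812 = 0.4245.
Raised to α = 0.5: 0.83072; 0.78505; 0.65151.
Sum = 2.267276; FGT(0.5) = 2.267276 / 8 = 0.283.

0.283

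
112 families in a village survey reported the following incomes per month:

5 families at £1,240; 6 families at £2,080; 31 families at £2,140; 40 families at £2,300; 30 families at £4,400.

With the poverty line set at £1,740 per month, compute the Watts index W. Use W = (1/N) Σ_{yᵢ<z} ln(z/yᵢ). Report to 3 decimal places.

Below the line: 5×£1,240 (q = 5 of N = 112).
ln(z/y) terms: ln(1740/1240) = 0.3388 (×5).
W = 1.693869 / 112 = 0.015.

0.015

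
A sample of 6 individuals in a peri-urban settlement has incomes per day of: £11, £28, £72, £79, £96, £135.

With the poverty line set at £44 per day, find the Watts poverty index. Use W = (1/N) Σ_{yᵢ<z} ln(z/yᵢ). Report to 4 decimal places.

Below the line: £11, £28 (q = 2 of N = 6).
Log gaps: ln(44/11) = 1.3863; ln(44/28) = 0.4520.
W = 1.838279 / 6 = 0.3064.

0.3064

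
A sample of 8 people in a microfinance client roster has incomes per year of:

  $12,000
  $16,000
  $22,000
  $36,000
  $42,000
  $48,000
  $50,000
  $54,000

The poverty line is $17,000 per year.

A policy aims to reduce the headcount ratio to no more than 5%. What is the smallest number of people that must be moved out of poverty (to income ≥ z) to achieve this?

2 of the 8 people are poor, so H = 2/8 = 0.250.
A headcount ratio of at most 5% allows at most ⌊0.05 × 8⌋ = 0 poor people.
So at least 2 − 0 = 2 must be lifted.

2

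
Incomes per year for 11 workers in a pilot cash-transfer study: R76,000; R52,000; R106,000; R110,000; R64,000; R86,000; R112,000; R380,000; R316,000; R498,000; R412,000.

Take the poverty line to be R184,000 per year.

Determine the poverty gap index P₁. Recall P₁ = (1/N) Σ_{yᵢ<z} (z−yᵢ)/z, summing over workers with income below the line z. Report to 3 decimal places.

0.337

Incomes under z: R52,000, R64,000, R76,000, R86,000, R106,000, R110,000, R112,000 (q = 7 of N = 11).
Shortfall ratios: (184000−52000)/184000 = 0.7174; (184000−64000)/184000 = 0.6522; (184000−76000)/184000 = 0.5870; (184000−86000)/184000 = 0.5326; (184000−106000)/184000 = 0.4239; (184000−110000)/184000 = 0.4022; (184000−112000)/184000 = 0.3913.
Σ = 3.706522. Dividing by the full population N = 11 gives P₁ = 0.337.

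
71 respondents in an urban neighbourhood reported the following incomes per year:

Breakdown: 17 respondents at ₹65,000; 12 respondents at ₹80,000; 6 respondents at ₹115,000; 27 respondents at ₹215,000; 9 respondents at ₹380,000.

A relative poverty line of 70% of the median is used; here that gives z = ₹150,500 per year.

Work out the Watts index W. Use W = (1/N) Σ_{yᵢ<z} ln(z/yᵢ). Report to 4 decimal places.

0.3306

Poor units: 17×₹65,000, 12×₹80,000, 6×₹115,000 (q = 35 of N = 71).
ln(z/y) terms: ln(150500/65000) = 0.8396 (×17); ln(150500/80000) = 0.6319 (×12); ln(150500/115000) = 0.2690 (×6).
W = 23.470212 / 71 = 0.3306.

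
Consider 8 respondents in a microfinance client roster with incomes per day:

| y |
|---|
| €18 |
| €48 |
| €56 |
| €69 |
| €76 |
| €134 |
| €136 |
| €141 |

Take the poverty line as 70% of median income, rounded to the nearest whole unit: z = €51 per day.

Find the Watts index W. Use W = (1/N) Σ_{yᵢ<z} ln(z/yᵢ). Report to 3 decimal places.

0.138

Poor units: €18, €48 (q = 2 of N = 8).
Log shortfalls: ln(51/18) = 1.0415; ln(51/48) = 0.0606.
W = 1.102078 / 8 = 0.138.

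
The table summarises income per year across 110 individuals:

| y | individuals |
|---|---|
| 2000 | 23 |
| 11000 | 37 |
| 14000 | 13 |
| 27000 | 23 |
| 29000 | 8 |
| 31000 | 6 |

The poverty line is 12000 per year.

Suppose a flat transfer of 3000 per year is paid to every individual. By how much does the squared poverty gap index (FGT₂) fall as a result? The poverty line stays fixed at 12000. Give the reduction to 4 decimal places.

0.0764

Before: below the line — 23×2000, 37×11000; squared poverty gap index (FGT₂) = 0.147538.
After the 3000 transfer: below the line — 23×5000; squared poverty gap index (FGT₂) = 0.071149.
Reduction = 0.147538 − 0.071149 = 0.0764.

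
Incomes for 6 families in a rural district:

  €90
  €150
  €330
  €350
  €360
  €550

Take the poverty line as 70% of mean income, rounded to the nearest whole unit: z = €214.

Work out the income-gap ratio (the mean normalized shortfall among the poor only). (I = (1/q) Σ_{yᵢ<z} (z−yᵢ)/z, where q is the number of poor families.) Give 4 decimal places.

0.4393

Below z: €90, €150 (q = 2 of N = 6).
Relative gaps: 0.5794, 0.2991; sum = 0.878505.
The income-gap ratio divides by q (the poor only): 0.878505 / 2 = 0.4393.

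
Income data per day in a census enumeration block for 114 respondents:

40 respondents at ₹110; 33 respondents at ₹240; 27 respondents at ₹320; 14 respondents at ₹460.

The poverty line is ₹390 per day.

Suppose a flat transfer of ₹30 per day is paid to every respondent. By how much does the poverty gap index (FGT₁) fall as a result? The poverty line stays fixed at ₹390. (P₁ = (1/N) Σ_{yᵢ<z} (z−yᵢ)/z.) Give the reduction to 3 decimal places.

Before: below the line — 40×₹110, 33×₹240, 27×₹320; poverty gap index (FGT₁) = 0.40576.
After the ₹30 transfer: below the line — 40×₹140, 33×₹270, 27×₹350; poverty gap index (FGT₁) = 0.33828.
Reduction = 0.40576 − 0.33828 = 0.067.

0.067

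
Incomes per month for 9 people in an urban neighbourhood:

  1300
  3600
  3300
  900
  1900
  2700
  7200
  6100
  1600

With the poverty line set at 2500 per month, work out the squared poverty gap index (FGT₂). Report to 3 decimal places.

Poor units: 900, 1300, 1600, 1900 (q = 4 of N = 9).
Shortfall ratios: (2500−900)/2500 = 0.6400; (2500−1300)/2500 = 0.4800; (2500−1600)/2500 = 0.3600; (2500−1900)/2500 = 0.2400.
Squared: 0.4096; 0.2304; 0.1296; 0.0576.
Sum = 0.827200; P₂ = 0.827200 / 9 = 0.092.

0.092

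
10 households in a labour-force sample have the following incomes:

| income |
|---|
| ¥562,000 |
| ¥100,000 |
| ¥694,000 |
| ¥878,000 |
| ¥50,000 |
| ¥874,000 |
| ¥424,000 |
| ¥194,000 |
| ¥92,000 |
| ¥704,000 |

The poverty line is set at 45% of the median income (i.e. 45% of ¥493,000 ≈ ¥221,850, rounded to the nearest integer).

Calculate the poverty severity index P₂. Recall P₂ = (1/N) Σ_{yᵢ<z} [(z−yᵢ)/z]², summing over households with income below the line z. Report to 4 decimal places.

0.1260

Below the line: ¥50,000, ¥92,000, ¥100,000, ¥194,000 (q = 4 of N = 10).
Normalized shortfalls: (221850−50000)/221850 = 0.7746; (221850−92000)/221850 = 0.5853; (221850−100000)/221850 = 0.5492; (221850−194000)/221850 = 0.1255.
Squared: 0.6000; 0.3426; 0.3017; 0.0158.
Sum = 1.260052; P₂ = 1.260052 / 10 = 0.1260.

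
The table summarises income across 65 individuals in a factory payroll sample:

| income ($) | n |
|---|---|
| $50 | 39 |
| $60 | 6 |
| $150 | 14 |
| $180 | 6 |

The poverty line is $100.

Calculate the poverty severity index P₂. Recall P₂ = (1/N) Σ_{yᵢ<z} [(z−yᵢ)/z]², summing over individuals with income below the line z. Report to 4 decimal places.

0.1648

Poor units: 39×$50, 6×$60 (q = 45 of N = 65).
Gap ratios (z−y)/z: (100−50)/100 = 0.5000 (×39); (100−60)/100 = 0.4000 (×6).
Squared: 0.2500 (×39); 0.1600 (×6).
Sum = 10.710000; P₂ = 10.710000 / 65 = 0.1648.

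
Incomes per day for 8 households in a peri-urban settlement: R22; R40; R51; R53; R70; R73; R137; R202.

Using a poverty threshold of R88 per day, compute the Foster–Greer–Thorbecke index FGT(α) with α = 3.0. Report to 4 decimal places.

0.0919

Below z: R22, R40, R51, R53, R70, R73 (q = 6 of N = 8).
Shortfall ratios: (88−22)/88 = 0.7500; (88−40)/88 = 0.5455; (88−51)/88 = 0.4205; (88−53)/88 = 0.3977; (88−70)/88 = 0.2045; (88−73)/88 = 0.1705.
Raised to α = 3.0: 0.42188; 0.16228; 0.07433; 0.06292; 0.00856; 0.00495.
Sum = 0.734914; FGT(3.0) = 0.734914 / 8 = 0.0919.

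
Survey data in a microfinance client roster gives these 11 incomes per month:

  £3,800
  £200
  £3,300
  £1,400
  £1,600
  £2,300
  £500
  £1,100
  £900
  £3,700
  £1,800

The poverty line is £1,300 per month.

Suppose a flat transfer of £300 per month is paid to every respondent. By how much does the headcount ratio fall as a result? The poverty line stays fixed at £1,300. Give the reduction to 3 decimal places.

Before: below the line — £200, £500, £900, £1,100; headcount ratio = 0.36364.
After the £300 transfer: below the line — £500, £800, £1,200; headcount ratio = 0.27273.
Reduction = 0.36364 − 0.27273 = 0.091.

0.091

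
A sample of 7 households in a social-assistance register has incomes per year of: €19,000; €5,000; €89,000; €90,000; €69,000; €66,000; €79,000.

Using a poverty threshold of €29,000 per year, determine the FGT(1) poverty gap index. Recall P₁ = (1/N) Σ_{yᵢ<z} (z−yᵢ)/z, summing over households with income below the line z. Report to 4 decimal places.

Below z: €5,000, €19,000 (q = 2 of N = 7).
Gap ratios (z−y)/z: (29000−5000)/29000 = 0.8276; (29000−19000)/29000 = 0.3448.
Sum of shortfalls = 1.172414; P₁ averages over all N: 1.172414 / 7 = 0.1675.

0.1675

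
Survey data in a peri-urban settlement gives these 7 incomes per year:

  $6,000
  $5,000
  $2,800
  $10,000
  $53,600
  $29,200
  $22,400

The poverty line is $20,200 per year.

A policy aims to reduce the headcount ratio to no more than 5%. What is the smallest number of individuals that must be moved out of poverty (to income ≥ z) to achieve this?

4 of the 7 individuals are poor, so H = 4/7 = 0.571.
A headcount ratio of at most 5% allows at most ⌊0.05 × 7⌋ = 0 poor individuals.
So at least 4 − 0 = 4 must be lifted.

4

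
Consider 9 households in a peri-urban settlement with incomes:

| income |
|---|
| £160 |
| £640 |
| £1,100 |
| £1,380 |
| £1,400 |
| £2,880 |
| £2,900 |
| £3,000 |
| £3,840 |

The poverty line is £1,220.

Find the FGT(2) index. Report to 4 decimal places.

Poor units: £160, £640, £1,100 (q = 3 of N = 9).
Normalized shortfalls: (1220−160)/1220 = 0.8689; (1220−640)/1220 = 0.4754; (1220−1100)/1220 = 0.0984.
Squared: 0.7549; 0.2260; 0.0097.
Sum = 0.990594; P₂ = 0.990594 / 9 = 0.1101.

0.1101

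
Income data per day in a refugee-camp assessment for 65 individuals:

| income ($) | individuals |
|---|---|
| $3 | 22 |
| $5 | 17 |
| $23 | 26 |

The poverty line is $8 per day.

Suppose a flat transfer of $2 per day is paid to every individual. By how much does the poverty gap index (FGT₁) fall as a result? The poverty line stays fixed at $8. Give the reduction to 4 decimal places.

Before: below the line — 22×$3, 17×$5; poverty gap index (FGT₁) = 0.309615.
After the $2 transfer: below the line — 22×$5, 17×$7; poverty gap index (FGT₁) = 0.159615.
Reduction = 0.309615 − 0.159615 = 0.1500.

0.1500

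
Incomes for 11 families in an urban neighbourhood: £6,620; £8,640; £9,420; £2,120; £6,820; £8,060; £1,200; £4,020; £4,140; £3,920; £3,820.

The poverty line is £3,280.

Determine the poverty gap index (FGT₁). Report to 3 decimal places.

Poor units: £1,200, £2,120 (q = 2 of N = 11).
Gap ratios (z−y)/z: (3280−1200)/3280 = 0.6341; (3280−2120)/3280 = 0.3537.
Σ = 0.987805. Dividing by the full population N = 11 gives P₁ = 0.090.

0.090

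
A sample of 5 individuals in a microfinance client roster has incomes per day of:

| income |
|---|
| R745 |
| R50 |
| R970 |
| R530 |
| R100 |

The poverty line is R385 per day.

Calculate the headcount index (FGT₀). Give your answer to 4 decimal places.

2 of the 5 individuals have income below R385.
H = 2/5 = 0.4000.

0.4000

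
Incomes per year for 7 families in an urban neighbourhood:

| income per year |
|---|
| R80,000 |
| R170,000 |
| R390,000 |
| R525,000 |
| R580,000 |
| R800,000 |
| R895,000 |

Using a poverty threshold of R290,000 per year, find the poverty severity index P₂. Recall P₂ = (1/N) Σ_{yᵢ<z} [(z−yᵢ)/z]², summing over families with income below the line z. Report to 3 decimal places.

0.099

Below the line: R80,000, R170,000 (q = 2 of N = 7).
Shortfall ratios: (290000−80000)/290000 = 0.7241; (290000−170000)/290000 = 0.4138.
Squared: 0.5244; 0.1712.
Sum = 0.695600; P₂ = 0.695600 / 7 = 0.099.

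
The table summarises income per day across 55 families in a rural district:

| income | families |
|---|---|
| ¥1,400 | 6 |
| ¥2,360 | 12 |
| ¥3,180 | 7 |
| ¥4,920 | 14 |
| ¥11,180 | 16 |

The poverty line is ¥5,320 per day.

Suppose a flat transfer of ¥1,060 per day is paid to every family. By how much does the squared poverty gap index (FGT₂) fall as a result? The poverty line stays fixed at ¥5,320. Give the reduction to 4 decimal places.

Before: below the line — 6×¥1,400, 12×¥2,360, 7×¥3,180, 14×¥4,920; squared poverty gap index (FGT₂) = 0.148805.
After the ¥1,060 transfer: below the line — 6×¥2,460, 12×¥3,420, 7×¥4,240; squared poverty gap index (FGT₂) = 0.064603.
Reduction = 0.148805 − 0.064603 = 0.0842.

0.0842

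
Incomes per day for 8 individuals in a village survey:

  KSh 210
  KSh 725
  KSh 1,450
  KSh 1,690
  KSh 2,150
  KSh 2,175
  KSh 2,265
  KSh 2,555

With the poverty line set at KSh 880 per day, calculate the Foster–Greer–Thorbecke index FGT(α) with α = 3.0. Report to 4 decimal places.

Incomes under z: KSh 210, KSh 725 (q = 2 of N = 8).
Gap ratios (z−y)/z: (880−210)/880 = 0.7614; (880−725)/880 = 0.1761.
Raised to α = 3.0: 0.44134; 0.00546.
Sum = 0.446808; FGT(3.0) = 0.446808 / 8 = 0.0559.

0.0559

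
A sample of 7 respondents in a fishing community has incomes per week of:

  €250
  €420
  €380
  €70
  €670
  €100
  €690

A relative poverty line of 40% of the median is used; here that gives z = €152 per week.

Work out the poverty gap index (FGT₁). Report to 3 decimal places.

0.126

Below z: €70, €100 (q = 2 of N = 7).
Gap ratios (z−y)/z: (152−70)/152 = 0.5395; (152−100)/152 = 0.3421.
Σ = 0.881579. Dividing by the full population N = 7 gives P₁ = 0.126.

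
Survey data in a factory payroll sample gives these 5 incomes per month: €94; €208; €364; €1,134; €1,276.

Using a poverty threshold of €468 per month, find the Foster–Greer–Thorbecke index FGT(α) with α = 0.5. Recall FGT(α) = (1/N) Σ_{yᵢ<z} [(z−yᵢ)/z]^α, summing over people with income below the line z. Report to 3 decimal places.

Below the line: €94, €208, €364 (q = 3 of N = 5).
Relative gaps: (468−94)/468 = 0.7991; (468−208)/468 = 0.5556; (468−364)/468 = 0.2222.
Raised to α = 0.5: 0.89395; 0.74536; 0.47140.
Sum = 2.110710; FGT(0.5) = 2.110710 / 5 = 0.422.

0.422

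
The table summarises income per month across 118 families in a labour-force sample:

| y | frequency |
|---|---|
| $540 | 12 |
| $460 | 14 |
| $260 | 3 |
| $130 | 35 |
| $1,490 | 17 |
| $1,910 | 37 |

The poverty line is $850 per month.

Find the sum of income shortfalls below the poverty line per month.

$36,150

Below the line: 35×$130, 3×$260, 14×$460, 12×$540 (q = 64 of N = 118).
Individual gaps: 35×(850−130) = 25200; 3×(850−260) = 1770; 14×(850−460) = 5460; 12×(850−540) = 3720.
Aggregate gap = $36,150.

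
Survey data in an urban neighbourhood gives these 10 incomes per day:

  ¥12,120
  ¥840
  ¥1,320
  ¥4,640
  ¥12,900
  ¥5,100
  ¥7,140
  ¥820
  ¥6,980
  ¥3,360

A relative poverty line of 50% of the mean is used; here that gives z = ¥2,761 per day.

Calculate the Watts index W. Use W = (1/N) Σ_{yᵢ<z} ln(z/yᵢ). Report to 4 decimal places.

Below the line: ¥820, ¥840, ¥1,320 (q = 3 of N = 10).
Log shortfalls: ln(2761/820) = 1.2140; ln(2761/840) = 1.1899; ln(2761/1320) = 0.7380.
W = 3.141951 / 10 = 0.3142.

0.3142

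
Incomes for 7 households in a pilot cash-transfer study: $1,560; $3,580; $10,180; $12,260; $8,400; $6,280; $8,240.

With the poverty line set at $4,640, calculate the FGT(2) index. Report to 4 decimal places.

Below the line: $1,560, $3,580 (q = 2 of N = 7).
Gap ratios (z−y)/z: (4640−1560)/4640 = 0.6638; (4640−3580)/4640 = 0.2284.
Squared: 0.4406; 0.0522.
Sum = 0.492810; P₂ = 0.492810 / 7 = 0.0704.

0.0704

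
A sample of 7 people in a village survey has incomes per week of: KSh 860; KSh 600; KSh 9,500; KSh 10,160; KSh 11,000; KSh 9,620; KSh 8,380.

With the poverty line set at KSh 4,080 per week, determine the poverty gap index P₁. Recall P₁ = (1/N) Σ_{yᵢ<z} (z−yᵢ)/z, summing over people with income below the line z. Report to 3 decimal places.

0.235

Incomes under z: KSh 600, KSh 860 (q = 2 of N = 7).
Gap ratios (z−y)/z: (4080−600)/4080 = 0.8529; (4080−860)/4080 = 0.7892.
Sum of shortfalls = 1.642157; P₁ averages over all N: 1.642157 / 7 = 0.235.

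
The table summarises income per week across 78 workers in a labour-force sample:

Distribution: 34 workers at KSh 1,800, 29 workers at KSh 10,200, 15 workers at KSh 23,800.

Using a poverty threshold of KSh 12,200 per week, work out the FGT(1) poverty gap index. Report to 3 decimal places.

0.433

Incomes under z: 34×KSh 1,800, 29×KSh 10,200 (q = 63 of N = 78).
Gap ratios (z−y)/z: (12200−1800)/12200 = 0.8525 (×34); (12200−10200)/12200 = 0.1639 (×29).
Σ = 33.737705. Dividing by the full population N = 78 gives P₁ = 0.433.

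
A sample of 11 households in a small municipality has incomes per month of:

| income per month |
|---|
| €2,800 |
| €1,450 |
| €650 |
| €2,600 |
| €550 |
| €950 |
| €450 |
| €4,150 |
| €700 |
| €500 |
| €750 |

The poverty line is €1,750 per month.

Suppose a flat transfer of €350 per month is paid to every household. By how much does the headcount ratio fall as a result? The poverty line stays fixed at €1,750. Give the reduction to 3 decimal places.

Before: below the line — €450, €500, €550, €650, €700, €750, €950, €1,450; headcount ratio = 0.72727.
After the €350 transfer: below the line — €800, €850, €900, €1,000, €1,050, €1,100, €1,300; headcount ratio = 0.63636.
Reduction = 0.72727 − 0.63636 = 0.091.

0.091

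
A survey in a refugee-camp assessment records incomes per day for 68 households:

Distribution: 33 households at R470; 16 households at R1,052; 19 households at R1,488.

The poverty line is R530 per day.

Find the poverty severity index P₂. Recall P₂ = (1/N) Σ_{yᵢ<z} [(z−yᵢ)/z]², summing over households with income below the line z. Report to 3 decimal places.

0.006

Below z: 33×R470 (q = 33 of N = 68).
Relative gaps: (530−470)/530 = 0.1132 (×33).
Squared: 0.0128 (×33).
Sum = 0.422926; P₂ = 0.422926 / 68 = 0.006.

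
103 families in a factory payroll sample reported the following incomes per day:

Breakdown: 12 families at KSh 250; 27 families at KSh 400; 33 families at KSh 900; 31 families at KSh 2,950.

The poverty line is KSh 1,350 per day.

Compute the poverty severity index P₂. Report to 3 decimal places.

Incomes under z: 12×KSh 250, 27×KSh 400, 33×KSh 900 (q = 72 of N = 103).
Relative gaps: (1350−250)/1350 = 0.8148 (×12); (1350−400)/1350 = 0.7037 (×27); (1350−900)/1350 = 0.3333 (×33).
Squared: 0.6639 (×12); 0.4952 (×27); 0.1111 (×33).
Sum = 25.004115; P₂ = 25.004115 / 103 = 0.243.

0.243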